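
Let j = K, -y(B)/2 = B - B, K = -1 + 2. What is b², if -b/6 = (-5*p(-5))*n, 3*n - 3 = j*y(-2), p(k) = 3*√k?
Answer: -40500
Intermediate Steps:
K = 1
y(B) = 0 (y(B) = -2*(B - B) = -2*0 = 0)
j = 1
n = 1 (n = 1 + (1*0)/3 = 1 + (⅓)*0 = 1 + 0 = 1)
b = 90*I*√5 (b = -6*(-15*√(-5)) = -6*(-15*I*√5) = -(-90)*I*√5 = 90*I*√5 ≈ 201.25*I)
b² = (90*I*√5)² = -40500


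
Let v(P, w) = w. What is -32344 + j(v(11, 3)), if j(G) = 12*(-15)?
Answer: -32524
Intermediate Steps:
j(G) = -180
-32344 + j(v(11, 3)) = -32344 - 180 = -32524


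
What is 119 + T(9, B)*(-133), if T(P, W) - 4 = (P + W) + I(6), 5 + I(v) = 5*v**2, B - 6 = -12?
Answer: -24087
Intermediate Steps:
B = -6 (B = 6 - 12 = -6)
I(v) = -5 + 5*v**2
T(P, W) = 179 + P + W (T(P, W) = 4 + ((P + W) + (-5 + 5*6**2)) = 4 + ((P + W) + (-5 + 5*36)) = 4 + ((P + W) + (-5 + 180)) = 4 + ((P + W) + 175) = 4 + (175 + P + W) = 179 + P + W)
119 + T(9, B)*(-133) = 119 + (179 + 9 - 6)*(-133) = 119 + 182*(-133) = 119 - 24206 = -24087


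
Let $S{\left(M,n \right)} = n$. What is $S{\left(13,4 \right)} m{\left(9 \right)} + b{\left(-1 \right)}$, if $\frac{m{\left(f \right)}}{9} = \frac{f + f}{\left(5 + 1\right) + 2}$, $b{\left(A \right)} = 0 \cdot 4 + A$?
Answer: $80$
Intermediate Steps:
$b{\left(A \right)} = A$ ($b{\left(A \right)} = 0 + A = A$)
$m{\left(f \right)} = \frac{9 f}{4}$ ($m{\left(f \right)} = 9 \frac{f + f}{\left(5 + 1\right) + 2} = 9 \frac{2 f}{6 + 2} = 9 \frac{2 f}{8} = 9 \cdot 2 f \frac{1}{8} = 9 \frac{f}{4} = \frac{9 f}{4}$)
$S{\left(13,4 \right)} m{\left(9 \right)} + b{\left(-1 \right)} = 4 \cdot \frac{9}{4} \cdot 9 - 1 = 4 \cdot \frac{81}{4} - 1 = 81 - 1 = 80$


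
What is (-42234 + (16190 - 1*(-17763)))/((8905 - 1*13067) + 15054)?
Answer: -1183/1556 ≈ -0.76028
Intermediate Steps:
(-42234 + (16190 - 1*(-17763)))/((8905 - 1*13067) + 15054) = (-42234 + (16190 + 17763))/((8905 - 13067) + 15054) = (-42234 + 33953)/(-4162 + 15054) = -8281/10892 = -8281*1/10892 = -1183/1556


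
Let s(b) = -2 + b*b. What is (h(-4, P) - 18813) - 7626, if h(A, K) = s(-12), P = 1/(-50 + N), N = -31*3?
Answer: -26297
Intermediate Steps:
N = -93
P = -1/143 (P = 1/(-50 - 93) = 1/(-143) = -1/143 ≈ -0.0069930)
s(b) = -2 + b²
h(A, K) = 142 (h(A, K) = -2 + (-12)² = -2 + 144 = 142)
(h(-4, P) - 18813) - 7626 = (142 - 18813) - 7626 = -18671 - 7626 = -26297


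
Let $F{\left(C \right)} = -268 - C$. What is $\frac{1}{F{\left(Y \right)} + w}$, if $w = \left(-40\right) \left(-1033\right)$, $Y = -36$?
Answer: $\frac{1}{41088} \approx 2.4338 \cdot 10^{-5}$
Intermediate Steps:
$w = 41320$
$\frac{1}{F{\left(Y \right)} + w} = \frac{1}{\left(-268 - -36\right) + 41320} = \frac{1}{\left(-268 + 36\right) + 41320} = \frac{1}{-232 + 41320} = \frac{1}{41088}$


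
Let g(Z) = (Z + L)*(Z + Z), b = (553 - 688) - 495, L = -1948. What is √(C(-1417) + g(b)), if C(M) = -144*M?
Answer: 6*√95898 ≈ 1858.0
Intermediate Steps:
b = -630 (b = -135 - 495 = -630)
g(Z) = 2*Z*(-1948 + Z) (g(Z) = (Z - 1948)*(Z + Z) = (-1948 + Z)*(2*Z) = 2*Z*(-1948 + Z))
√(C(-1417) + g(b)) = √(-144*(-1417) + 2*(-630)*(-1948 - 630)) = √(204048 + 2*(-630)*(-2578)) = √(204048 + 3248280) = √3452328 = 6*√95898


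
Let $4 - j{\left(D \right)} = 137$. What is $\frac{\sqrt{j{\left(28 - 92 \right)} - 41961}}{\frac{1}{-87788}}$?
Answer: $- 87788 i \sqrt{42094} \approx - 1.8011 \cdot 10^{7} i$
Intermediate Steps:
$j{\left(D \right)} = -133$ ($j{\left(D \right)} = 4 - 137 = -133$)
$\frac{\sqrt{j{\left(28 - 92 \right)} - 41961}}{\frac{1}{-87788}} = \frac{\sqrt{-133 - 41961}}{\frac{1}{-87788}} = \frac{\sqrt{-42094}}{- \frac{1}{87788}} = i \sqrt{42094} \left(-87788\right) = - 87788 i \sqrt{42094}$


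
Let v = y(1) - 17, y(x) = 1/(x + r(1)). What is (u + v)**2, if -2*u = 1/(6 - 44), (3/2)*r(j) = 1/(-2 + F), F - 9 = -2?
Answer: 432931249/1669264 ≈ 259.35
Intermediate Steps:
F = 7 (F = 9 - 2 = 7)
r(j) = 2/15 (r(j) = 2/(3*(-2 + 7)) = (2/3)/5 = (2/3)*(1/5) = 2/15)
y(x) = 1/(2/15 + x) (y(x) = 1/(x + 2/15) = 1/(2/15 + x))
u = 1/76 (u = -1/(2*(6 - 44)) = -1/2/(-38) = -1/2*(-1/38) = 1/76 ≈ 0.013158)
v = -274/17 (v = 15/(2 + 15*1) - 17 = 15/(2 + 15) - 17 = 15/17 - 17 = -274/17 ≈ -16.118)
(u + v)**2 = (1/76 - 274/17)**2 = (-20807/1292)**2 = 432931249/1669264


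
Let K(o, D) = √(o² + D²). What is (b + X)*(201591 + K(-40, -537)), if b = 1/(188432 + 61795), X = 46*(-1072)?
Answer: -276385602441377/27803 - 12339193823*√289969/250227 ≈ -9.9674e+9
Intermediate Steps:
X = -49312
K(o, D) = √(D² + o²)
b = 1/250227 ≈ 3.9964e-6
(b + X)*(201591 + K(-40, -537)) = (1/250227 - 49312)*(201591 + √((-537)² + (-40)²)) = -12339193823*(201591 + √(288369 + 1600))/250227 = -12339193823*(201591 + √289969)/250227 = -276385602441377/27803 - 12339193823*√289969/250227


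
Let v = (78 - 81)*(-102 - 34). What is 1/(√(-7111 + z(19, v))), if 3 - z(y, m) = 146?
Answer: -I*√806/2418 ≈ -0.011741*I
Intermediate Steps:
v = 408 (v = -3*(-136) = 408)
z(y, m) = -143 (z(y, m) = 3 - 1*146 = 3 - 146 = -143)
1/(√(-7111 + z(19, v))) = 1/(√(-7111 - 143)) = 1/(√(-7254)) = 1/(3*I*√806) = -I*√806/2418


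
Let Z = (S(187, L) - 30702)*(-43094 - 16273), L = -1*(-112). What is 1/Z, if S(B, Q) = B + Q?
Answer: 1/1804934901 ≈ 5.5404e-10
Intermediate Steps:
L = 112
Z = 1804934901 (Z = ((187 + 112) - 30702)*(-43094 - 16273) = (299 - 30702)*(-59367) = -30403*(-59367) = 1804934901)
1/Z = 1/1804934901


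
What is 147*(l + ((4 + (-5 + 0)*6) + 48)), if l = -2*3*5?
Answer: -1176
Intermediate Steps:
l = -30 (l = -6*5 = -30)
147*(l + ((4 + (-5 + 0)*6) + 48)) = 147*(-30 + ((4 + (-5 + 0)*6) + 48)) = 147*(-30 + ((4 - 5*6) + 48)) = 147*(-30 + ((4 - 30) + 48)) = 147*(-30 + (-26 + 48)) = 147*(-30 + 22) = 147*(-8) = -1176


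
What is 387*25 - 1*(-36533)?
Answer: 46208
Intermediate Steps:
387*25 - 1*(-36533) = 9675 + 36533 = 46208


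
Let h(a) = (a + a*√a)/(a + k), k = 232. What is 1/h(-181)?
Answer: -51/32942 + 51*I*√181/32942 ≈ -0.0015482 + 0.020829*I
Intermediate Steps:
h(a) = (a + a^(3/2))/(232 + a) (h(a) = (a + a*√a)/(a + 232) = (a + a^(3/2))/(232 + a))
1/h(-181) = 1/((-181 + (-181)^(3/2))/(232 - 181)) = 1/((-181 - 181*I*√181)/51) = 1/(-181/51 - 181*I*√181/51)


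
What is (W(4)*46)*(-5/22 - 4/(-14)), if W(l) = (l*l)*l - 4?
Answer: 12420/77 ≈ 161.30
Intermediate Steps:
W(l) = -4 + l³ (W(l) = l²*l - 4 = l³ - 4 = -4 + l³)
(W(4)*46)*(-5/22 - 4/(-14)) = ((-4 + 4³)*46)*(-5/22 - 4/(-14)) = ((-4 + 64)*46)*(-5*1/22 - 4*(-1/14)) = (60*46)*(-5/22 + 2/7) = 2760*(9/154) = 12420/77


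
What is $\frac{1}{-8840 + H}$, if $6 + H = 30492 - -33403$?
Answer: $\frac{1}{55049} \approx 1.8166 \cdot 10^{-5}$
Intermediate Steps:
$H = 63889$ ($H = -6 + \left(30492 - -33403\right) = -6 + \left(30492 + 33403\right) = -6 + 63895 = 63889$)
$\frac{1}{-8840 + H} = \frac{1}{-8840 + 63889} = \frac{1}{55049}$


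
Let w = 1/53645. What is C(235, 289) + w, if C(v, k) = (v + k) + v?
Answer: 40716556/53645 ≈ 759.00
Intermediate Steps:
C(v, k) = k + 2*v (C(v, k) = (k + v) + v = k + 2*v)
w = 1/53645 ≈ 1.8641e-5
C(235, 289) + w = (289 + 2*235) + 1/53645 = (289 + 470) + 1/53645 = 759 + 1/53645 = 40716556/53645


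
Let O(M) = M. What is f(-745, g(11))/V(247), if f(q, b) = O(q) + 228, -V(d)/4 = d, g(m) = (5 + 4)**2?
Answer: 517/988 ≈ 0.52328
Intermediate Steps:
g(m) = 81 (g(m) = 9**2 = 81)
V(d) = -4*d
f(q, b) = 228 + q (f(q, b) = q + 228 = 228 + q)
f(-745, g(11))/V(247) = (228 - 745)/((-4*247)) = -517/(-988) = -517*(-1/988) = 517/988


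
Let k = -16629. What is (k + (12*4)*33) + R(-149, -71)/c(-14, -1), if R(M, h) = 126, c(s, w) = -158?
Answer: -1188618/79 ≈ -15046.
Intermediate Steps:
(k + (12*4)*33) + R(-149, -71)/c(-14, -1) = (-16629 + (12*4)*33) + 126/(-158) = (-16629 + 48*33) + 126*(-1/158) = (-16629 + 1584) - 63/79 = -15045 - 63/79 = -1188618/79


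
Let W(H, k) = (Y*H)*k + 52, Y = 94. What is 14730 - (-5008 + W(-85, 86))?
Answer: 706826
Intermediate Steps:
W(H, k) = 52 + 94*H*k (W(H, k) = (94*H)*k + 52 = 94*H*k + 52 = 52 + 94*H*k)
14730 - (-5008 + W(-85, 86)) = 14730 - (-5008 + (52 + 94*(-85)*86)) = 14730 - (-5008 + (52 - 687140)) = 14730 - (-5008 - 687088) = 14730 - 1*(-692096) = 14730 + 692096 = 706826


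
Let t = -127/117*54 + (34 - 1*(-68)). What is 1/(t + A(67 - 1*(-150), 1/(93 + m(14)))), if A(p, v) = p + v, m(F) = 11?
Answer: 104/27081 ≈ 0.0038403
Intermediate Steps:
t = 564/13 (t = -127*1/117*54 + (34 + 68) = -127/117*54 + 102 = -762/13 + 102 = 564/13 ≈ 43.385)
1/(t + A(67 - 1*(-150), 1/(93 + m(14)))) = 1/(564/13 + ((67 - 1*(-150)) + 1/(93 + 11))) = 1/(564/13 + ((67 + 150) + 1/104)) = 1/(564/13 + (217 + 1/104)) = 1/(564/13 + 22569/104) = 1/(27081/104) = 104/27081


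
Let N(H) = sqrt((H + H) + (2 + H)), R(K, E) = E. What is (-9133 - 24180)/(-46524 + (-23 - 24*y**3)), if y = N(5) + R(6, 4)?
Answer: 1764889427/2765403241 - 51968280*sqrt(17)/2765403241 ≈ 0.56072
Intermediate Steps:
N(H) = sqrt(2 + 3*H) (N(H) = sqrt(2*H + (2 + H)) = sqrt(2 + 3*H))
y = 4 + sqrt(17) (y = sqrt(2 + 3*5) + 4 = sqrt(2 + 15) + 4 = sqrt(17) + 4 = 4 + sqrt(17) ≈ 8.1231)
(-9133 - 24180)/(-46524 + (-23 - 24*y**3)) = (-9133 - 24180)/(-46524 + (-23 - 24*(4 + sqrt(17))**3)) = -33313/(-46547 - 24*(4 + sqrt(17))**3)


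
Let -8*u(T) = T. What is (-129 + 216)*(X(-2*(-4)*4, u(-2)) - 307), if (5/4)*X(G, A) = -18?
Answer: -139809/5 ≈ -27962.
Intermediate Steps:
u(T) = -T/8
X(G, A) = -72/5 (X(G, A) = (⅘)*(-18) = -72/5)
(-129 + 216)*(X(-2*(-4)*4, u(-2)) - 307) = (-129 + 216)*(-72/5 - 307) = 87*(-1607/5) = -139809/5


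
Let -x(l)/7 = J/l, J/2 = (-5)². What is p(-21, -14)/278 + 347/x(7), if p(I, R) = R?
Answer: -48583/6950 ≈ -6.9904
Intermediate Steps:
J = 50 (J = 2*(-5)² = 2*25 = 50)
x(l) = -350/l
p(-21, -14)/278 + 347/x(7) = -14/278 + 347/((-350/7)) = -14*1/278 + 347/((-350*⅐)) = -7/139 + 347/(-50) = -7/139 + 347*(-1/50) = -7/139 - 347/50 = -48583/6950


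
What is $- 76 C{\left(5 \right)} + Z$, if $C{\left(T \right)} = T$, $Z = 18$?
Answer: $-362$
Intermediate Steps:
$- 76 C{\left(5 \right)} + Z = \left(-76\right) 5 + 18 = -380 + 18 = -362$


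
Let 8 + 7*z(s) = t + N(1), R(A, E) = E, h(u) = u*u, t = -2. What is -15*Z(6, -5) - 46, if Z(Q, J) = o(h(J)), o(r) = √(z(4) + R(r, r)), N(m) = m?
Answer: -46 - 15*√1162/7 ≈ -119.05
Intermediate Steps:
h(u) = u²
z(s) = -9/7 (z(s) = -8/7 + (-2 + 1)/7 = -8/7 + (⅐)*(-1) = -8/7 - ⅐ = -9/7)
o(r) = √(-9/7 + r)
Z(Q, J) = √(-63 + 49*J²)/7
-15*Z(6, -5) - 46 = -15*√(-63 + 49*(-5)²)/7 - 46 = -15*√(-63 + 49*25)/7 - 46 = -15*√(-63 + 1225)/7 - 46 = -15*√1162/7 - 46 = -46 - 15*√1162/7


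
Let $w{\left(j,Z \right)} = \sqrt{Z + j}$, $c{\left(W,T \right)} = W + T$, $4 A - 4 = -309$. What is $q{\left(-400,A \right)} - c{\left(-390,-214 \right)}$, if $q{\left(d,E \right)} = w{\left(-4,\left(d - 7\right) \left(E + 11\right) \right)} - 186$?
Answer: $418 + \frac{\sqrt{106211}}{2} \approx 580.95$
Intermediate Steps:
$A = - \frac{305}{4}$ ($A = 1 + \frac{1}{4} \left(-309\right) = 1 - \frac{309}{4} = - \frac{305}{4} \approx -76.25$)
$c{\left(W,T \right)} = T + W$
$q{\left(d,E \right)} = -186 + \sqrt{-4 + \left(-7 + d\right) \left(11 + E\right)}$ ($q{\left(d,E \right)} = \sqrt{\left(d - 7\right) \left(E + 11\right) - 4} - 186 = \sqrt{\left(-7 + d\right) \left(11 + E\right) - 4} - 186 = \sqrt{-4 + \left(-7 + d\right) \left(11 + E\right)} - 186 = -186 + \sqrt{-4 + \left(-7 + d\right) \left(11 + E\right)}$)
$q{\left(-400,A \right)} - c{\left(-390,-214 \right)} = \left(-186 + \sqrt{-81 - - \frac{2135}{4} + 11 \left(-400\right) - -30500}\right) - \left(-214 - 390\right) = \left(-186 + \sqrt{-81 + \frac{2135}{4} - 4400 + 30500}\right) - -604 = \left(-186 + \sqrt{\frac{106211}{4}}\right) + 604 = \left(-186 + \frac{\sqrt{106211}}{2}\right) + 604 = 418 + \frac{\sqrt{106211}}{2}$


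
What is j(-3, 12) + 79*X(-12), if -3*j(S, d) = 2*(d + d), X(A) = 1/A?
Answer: -271/12 ≈ -22.583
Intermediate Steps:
X(A) = 1/A
j(S, d) = -4*d/3 (j(S, d) = -2*(d + d)/3 = -2*2*d/3 = -4*d/3)
j(-3, 12) + 79*X(-12) = -4/3*12 + 79/(-12) = -16 + 79*(-1/12) = -16 - 79/12 = -271/12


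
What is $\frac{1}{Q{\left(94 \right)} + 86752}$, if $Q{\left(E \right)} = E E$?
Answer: $\frac{1}{95588} \approx 1.0462 \cdot 10^{-5}$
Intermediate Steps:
$Q{\left(E \right)} = E^{2}$
$\frac{1}{Q{\left(94 \right)} + 86752} = \frac{1}{94^{2} + 86752} = \frac{1}{8836 + 86752} = \frac{1}{95588}$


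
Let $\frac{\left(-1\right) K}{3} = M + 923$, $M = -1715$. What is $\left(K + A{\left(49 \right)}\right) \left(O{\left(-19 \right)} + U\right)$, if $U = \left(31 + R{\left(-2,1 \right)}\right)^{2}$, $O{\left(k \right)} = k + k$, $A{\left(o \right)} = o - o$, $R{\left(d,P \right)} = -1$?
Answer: $2048112$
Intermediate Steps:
$A{\left(o \right)} = 0$
$O{\left(k \right)} = 2 k$
$U = 900$ ($U = \left(31 - 1\right)^{2} = 30^{2} = 900$)
$K = 2376$ ($K = - 3 \left(-1715 + 923\right) = \left(-3\right) \left(-792\right) = 2376$)
$\left(K + A{\left(49 \right)}\right) \left(O{\left(-19 \right)} + U\right) = \left(2376 + 0\right) \left(2 \left(-19\right) + 900\right) = 2376 \left(-38 + 900\right) = 2376 \cdot 862 = 2048112$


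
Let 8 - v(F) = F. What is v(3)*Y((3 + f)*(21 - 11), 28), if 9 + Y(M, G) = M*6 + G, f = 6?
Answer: 2795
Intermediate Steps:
v(F) = 8 - F
Y(M, G) = -9 + G + 6*M (Y(M, G) = -9 + (M*6 + G) = -9 + (6*M + G) = -9 + (G + 6*M) = -9 + G + 6*M)
v(3)*Y((3 + f)*(21 - 11), 28) = (8 - 1*3)*(-9 + 28 + 6*((3 + 6)*(21 - 11))) = (8 - 3)*(-9 + 28 + 6*(9*10)) = 5*(-9 + 28 + 6*90) = 5*(-9 + 28 + 540) = 5*559 = 2795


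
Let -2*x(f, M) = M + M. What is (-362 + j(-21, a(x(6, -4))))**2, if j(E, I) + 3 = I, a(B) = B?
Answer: 130321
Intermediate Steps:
x(f, M) = -M (x(f, M) = -(M + M)/2 = -M)
j(E, I) = -3 + I
(-362 + j(-21, a(x(6, -4))))**2 = (-362 + (-3 - 1*(-4)))**2 = (-362 + (-3 + 4))**2 = (-362 + 1)**2 = (-361)**2 = 130321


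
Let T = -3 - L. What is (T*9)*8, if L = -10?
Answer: 504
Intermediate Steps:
T = 7 (T = -3 - 1*(-10) = -3 + 10 = 7)
(T*9)*8 = (7*9)*8 = 63*8 = 504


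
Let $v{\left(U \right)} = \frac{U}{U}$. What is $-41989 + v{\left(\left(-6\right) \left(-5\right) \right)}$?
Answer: $-41988$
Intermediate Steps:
$v{\left(U \right)} = 1$
$-41989 + v{\left(\left(-6\right) \left(-5\right) \right)} = -41989 + 1 = -41988$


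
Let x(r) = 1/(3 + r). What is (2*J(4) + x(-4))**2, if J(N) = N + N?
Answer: 225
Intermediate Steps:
J(N) = 2*N
(2*J(4) + x(-4))**2 = (2*(2*4) + 1/(3 - 4))**2 = (2*8 + 1/(-1))**2 = (16 - 1)**2 = 15**2 = 225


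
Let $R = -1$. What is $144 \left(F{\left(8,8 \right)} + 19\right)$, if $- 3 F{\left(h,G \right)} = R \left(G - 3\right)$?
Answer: $2976$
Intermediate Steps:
$F{\left(h,G \right)} = -1 + \frac{G}{3}$ ($F{\left(h,G \right)} = - \frac{\left(-1\right) \left(G - 3\right)}{3} = - \frac{\left(-1\right) \left(-3 + G\right)}{3} = - \frac{3 - G}{3} = -1 + \frac{G}{3}$)
$144 \left(F{\left(8,8 \right)} + 19\right) = 144 \left(\left(-1 + \frac{1}{3} \cdot 8\right) + 19\right) = 144 \left(\left(-1 + \frac{8}{3}\right) + 19\right) = 144 \left(\frac{5}{3} + 19\right) = 144 \cdot \frac{62}{3} = 2976$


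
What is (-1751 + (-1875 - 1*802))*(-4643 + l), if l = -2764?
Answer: 32798196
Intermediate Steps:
(-1751 + (-1875 - 1*802))*(-4643 + l) = (-1751 + (-1875 - 1*802))*(-4643 - 2764) = (-1751 + (-1875 - 802))*(-7407) = (-1751 - 2677)*(-7407) = -4428*(-7407) = 32798196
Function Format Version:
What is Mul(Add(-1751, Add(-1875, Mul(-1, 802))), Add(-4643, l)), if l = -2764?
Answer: 32798196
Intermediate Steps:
Mul(Add(-1751, Add(-1875, Mul(-1, 802))), Add(-4643, l)) = Mul(Add(-1751, Add(-1875, Mul(-1, 802))), Add(-4643, -2764)) = Mul(Add(-1751, Add(-1875, -802)), -7407) = Mul(Add(-1751, -2677), -7407) = Mul(-4428, -7407) = 32798196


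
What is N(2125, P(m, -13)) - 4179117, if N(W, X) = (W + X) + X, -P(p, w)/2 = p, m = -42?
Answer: -4176824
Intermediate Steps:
P(p, w) = -2*p
N(W, X) = W + 2*X
N(2125, P(m, -13)) - 4179117 = (2125 + 2*(-2*(-42))) - 4179117 = (2125 + 2*84) - 4179117 = (2125 + 168) - 4179117 = 2293 - 4179117 = -4176824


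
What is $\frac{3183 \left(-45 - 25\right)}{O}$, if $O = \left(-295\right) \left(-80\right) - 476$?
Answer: $- \frac{37135}{3854} \approx -9.6354$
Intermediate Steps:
$O = 23124$ ($O = 23600 - 476 = 23124$)
$\frac{3183 \left(-45 - 25\right)}{O} = \frac{3183 \left(-45 - 25\right)}{23124} = 3183 \left(-70\right) \frac{1}{23124} = \left(-222810\right) \frac{1}{23124} = - \frac{37135}{3854}$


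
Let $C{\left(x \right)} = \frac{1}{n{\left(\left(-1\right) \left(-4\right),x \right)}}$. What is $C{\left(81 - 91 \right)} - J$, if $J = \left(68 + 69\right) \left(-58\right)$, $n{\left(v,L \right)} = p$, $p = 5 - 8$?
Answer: $\frac{23837}{3} \approx 7945.7$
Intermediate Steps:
$p = -3$ ($p = 5 - 8 = -3$)
$n{\left(v,L \right)} = -3$
$C{\left(x \right)} = - \frac{1}{3}$ ($C{\left(x \right)} = \frac{1}{-3} = - \frac{1}{3}$)
$J = -7946$ ($J = 137 \left(-58\right) = -7946$)
$C{\left(81 - 91 \right)} - J = - \frac{1}{3} - -7946 = - \frac{1}{3} + 7946 = \frac{23837}{3}$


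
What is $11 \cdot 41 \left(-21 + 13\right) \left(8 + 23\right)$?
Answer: $-111848$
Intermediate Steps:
$11 \cdot 41 \left(-21 + 13\right) \left(8 + 23\right) = 451 \left(\left(-8\right) 31\right) = 451 \left(-248\right) = -111848$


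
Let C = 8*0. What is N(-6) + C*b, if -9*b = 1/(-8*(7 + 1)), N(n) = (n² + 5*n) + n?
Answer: 0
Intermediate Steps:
N(n) = n² + 6*n
C = 0
b = 1/576 (b = -(-1/(8*(7 + 1)))/9 = -1/(9*((-8*8))) = -⅑/(-64) = -⅑*(-1/64) = 1/576 ≈ 0.0017361)
N(-6) + C*b = -6*(6 - 6) + 0*(1/576) = -6*0 + 0 = 0 + 0 = 0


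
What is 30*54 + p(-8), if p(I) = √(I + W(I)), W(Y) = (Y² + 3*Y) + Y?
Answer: 1620 + 2*√6 ≈ 1624.9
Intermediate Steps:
W(Y) = Y² + 4*Y
p(I) = √(I + I*(4 + I))
30*54 + p(-8) = 30*54 + √(-8*(5 - 8)) = 1620 + √(-8*(-3)) = 1620 + √24 = 1620 + 2*√6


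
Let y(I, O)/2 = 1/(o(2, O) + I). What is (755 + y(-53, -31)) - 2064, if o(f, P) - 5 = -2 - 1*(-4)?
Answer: -30108/23 ≈ -1309.0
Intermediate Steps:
o(f, P) = 7 (o(f, P) = 5 + (-2 - 1*(-4)) = 5 + (-2 + 4) = 5 + 2 = 7)
y(I, O) = 2/(7 + I)
(755 + y(-53, -31)) - 2064 = (755 + 2/(7 - 53)) - 2064 = (755 + 2/(-46)) - 2064 = (755 + 2*(-1/46)) - 2064 = (755 - 1/23) - 2064 = 17364/23 - 2064 = -30108/23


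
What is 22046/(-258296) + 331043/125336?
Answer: 10342990659/4046723432 ≈ 2.5559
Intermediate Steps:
22046/(-258296) + 331043/125336 = 22046*(-1/258296) + 331043*(1/125336) = -11023/129148 + 331043/125336 = 10342990659/4046723432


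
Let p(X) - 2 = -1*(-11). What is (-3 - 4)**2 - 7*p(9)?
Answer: -42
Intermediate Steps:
p(X) = 13 (p(X) = 2 - 1*(-11) = 2 + 11 = 13)
(-3 - 4)**2 - 7*p(9) = (-3 - 4)**2 - 7*13 = (-7)**2 - 91 = 49 - 91 = -42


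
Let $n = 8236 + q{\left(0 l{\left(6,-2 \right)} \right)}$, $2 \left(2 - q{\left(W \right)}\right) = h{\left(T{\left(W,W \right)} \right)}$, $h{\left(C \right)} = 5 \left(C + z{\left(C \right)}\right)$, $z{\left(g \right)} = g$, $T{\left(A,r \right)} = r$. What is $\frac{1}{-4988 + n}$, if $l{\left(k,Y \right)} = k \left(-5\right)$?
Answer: $\frac{1}{3250} \approx 0.00030769$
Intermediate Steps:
$l{\left(k,Y \right)} = - 5 k$
$h{\left(C \right)} = 10 C$ ($h{\left(C \right)} = 5 \left(C + C\right) = 5 \cdot 2 C = 10 C$)
$q{\left(W \right)} = 2 - 5 W$ ($q{\left(W \right)} = 2 - \frac{10 W}{2} = 2 - 5 W$)
$n = 8238$ ($n = 8236 + \left(2 - 5 \cdot 0 \left(\left(-5\right) 6\right)\right) = 8236 + \left(2 - 5 \cdot 0 \left(-30\right)\right) = 8236 + \left(2 - 0\right) = 8236 + \left(2 + 0\right) = 8236 + 2 = 8238$)
$\frac{1}{-4988 + n} = \frac{1}{-4988 + 8238} = \frac{1}{3250}$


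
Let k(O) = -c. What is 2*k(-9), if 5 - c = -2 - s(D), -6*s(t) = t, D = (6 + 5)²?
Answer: 79/3 ≈ 26.333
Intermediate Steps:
D = 121 (D = 11² = 121)
s(t) = -t/6
c = -79/6 (c = 5 - (-2 - (-1)*121/6) = 5 - (-2 - 1*(-121/6)) = 5 - (-2 + 121/6) = 5 - 1*109/6 = 5 - 109/6 = -79/6 ≈ -13.167)
k(O) = 79/6 (k(O) = -1*(-79/6) = 79/6)
2*k(-9) = 2*(79/6) = 79/3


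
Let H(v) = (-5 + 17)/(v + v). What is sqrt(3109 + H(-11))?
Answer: sqrt(376123)/11 ≈ 55.754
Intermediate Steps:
H(v) = 6/v (H(v) = 12/((2*v)) = 12*(1/(2*v)) = 6/v)
sqrt(3109 + H(-11)) = sqrt(3109 + 6/(-11)) = sqrt(3109 + 6*(-1/11)) = sqrt(3109 - 6/11) = sqrt(34193/11) = sqrt(376123)/11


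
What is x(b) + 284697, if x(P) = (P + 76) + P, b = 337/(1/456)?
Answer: 592117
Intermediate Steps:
b = 153672 (b = 337/(1/456) = 337*456 = 153672)
x(P) = 76 + 2*P (x(P) = (76 + P) + P = 76 + 2*P)
x(b) + 284697 = (76 + 2*153672) + 284697 = (76 + 307344) + 284697 = 307420 + 284697 = 592117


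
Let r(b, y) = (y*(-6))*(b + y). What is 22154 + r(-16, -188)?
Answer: -207958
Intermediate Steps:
r(b, y) = -6*y*(b + y) (r(b, y) = (-6*y)*(b + y) = -6*y*(b + y))
22154 + r(-16, -188) = 22154 - 6*(-188)*(-16 - 188) = 22154 - 6*(-188)*(-204) = 22154 - 230112 = -207958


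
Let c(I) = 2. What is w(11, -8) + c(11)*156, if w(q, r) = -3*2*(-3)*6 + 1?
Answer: 421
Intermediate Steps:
w(q, r) = 109 (w(q, r) = -(-18)*6 + 1 = -3*(-36) + 1 = 108 + 1 = 109)
w(11, -8) + c(11)*156 = 109 + 2*156 = 109 + 312 = 421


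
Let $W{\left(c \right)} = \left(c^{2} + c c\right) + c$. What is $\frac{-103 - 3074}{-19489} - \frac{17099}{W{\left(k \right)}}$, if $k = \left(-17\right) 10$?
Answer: $- \frac{150151901}{1123151070} \approx -0.13369$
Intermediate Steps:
$k = -170$
$W{\left(c \right)} = c + 2 c^{2}$ ($W{\left(c \right)} = \left(c^{2} + c^{2}\right) + c = 2 c^{2} + c = c + 2 c^{2}$)
$\frac{-103 - 3074}{-19489} - \frac{17099}{W{\left(k \right)}} = \frac{-103 - 3074}{-19489} - \frac{17099}{\left(-170\right) \left(1 + 2 \left(-170\right)\right)} = \left(-103 - 3074\right) \left(- \frac{1}{19489}\right) - \frac{17099}{\left(-170\right) \left(1 - 340\right)} = \left(-3177\right) \left(- \frac{1}{19489}\right) - \frac{17099}{\left(-170\right) \left(-339\right)} = \frac{3177}{19489} - \frac{17099}{57630} = - \frac{150151901}{1123151070}$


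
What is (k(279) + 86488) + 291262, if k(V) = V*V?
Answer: 455591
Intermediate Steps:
k(V) = V²
(k(279) + 86488) + 291262 = (279² + 86488) + 291262 = (77841 + 86488) + 291262 = 164329 + 291262 = 455591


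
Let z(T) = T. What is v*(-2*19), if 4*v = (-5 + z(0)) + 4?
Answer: 19/2 ≈ 9.5000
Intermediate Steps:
v = -¼ (v = ((-5 + 0) + 4)/4 = (-5 + 4)/4 = (¼)*(-1) = -¼ ≈ -0.25000)
v*(-2*19) = -(-1)*19/2 = -¼*(-38) = 19/2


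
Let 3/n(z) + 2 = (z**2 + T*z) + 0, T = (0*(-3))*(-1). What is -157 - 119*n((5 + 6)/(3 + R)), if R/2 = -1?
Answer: -160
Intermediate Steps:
T = 0 (T = 0*(-1) = 0)
R = -2 (R = 2*(-1) = -2)
n(z) = 3/(-2 + z**2) (n(z) = 3/(-2 + ((z**2 + 0*z) + 0)) = 3/(-2 + ((z**2 + 0) + 0)) = 3/(-2 + (z**2 + 0)) = 3/(-2 + z**2))
-157 - 119*n((5 + 6)/(3 + R)) = -157 - 357/(-2 + ((5 + 6)/(3 - 2))**2) = -157 - 357/(-2 + (11/1)**2) = -157 - 357/(-2 + (11*1)**2) = -157 - 357/(-2 + 11**2) = -157 - 357/(-2 + 121) = -157 - 357/119 = -157 - 119*3/119 = -157 - 3 = -160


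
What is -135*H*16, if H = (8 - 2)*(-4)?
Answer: 51840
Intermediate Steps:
H = -24 (H = 6*(-4) = -24)
-135*H*16 = -135*(-24)*16 = 3240*16 = 51840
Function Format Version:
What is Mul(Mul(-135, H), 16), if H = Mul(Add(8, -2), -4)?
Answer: 51840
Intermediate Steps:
H = -24 (H = Mul(6, -4) = -24)
Mul(Mul(-135, H), 16) = Mul(Mul(-135, -24), 16) = Mul(3240, 16) = 51840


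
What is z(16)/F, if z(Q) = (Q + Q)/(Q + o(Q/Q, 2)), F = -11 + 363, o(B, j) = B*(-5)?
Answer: 1/121 ≈ 0.0082645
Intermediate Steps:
o(B, j) = -5*B
F = 352
z(Q) = 2*Q/(-5 + Q) (z(Q) = (Q + Q)/(Q - 5*Q/Q) = (2*Q)/(Q - 5*1) = (2*Q)/(Q - 5) = (2*Q)/(-5 + Q) = 2*Q/(-5 + Q))
z(16)/F = (2*16/(-5 + 16))/352 = (2*16/11)*(1/352) = (2*16*(1/11))*(1/352) = (32/11)*(1/352) = 1/121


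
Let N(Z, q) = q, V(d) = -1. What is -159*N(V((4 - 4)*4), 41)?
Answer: -6519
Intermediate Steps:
-159*N(V((4 - 4)*4), 41) = -159*41 = -6519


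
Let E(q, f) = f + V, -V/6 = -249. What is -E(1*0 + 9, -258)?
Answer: -1236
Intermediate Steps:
V = 1494 (V = -6*(-249) = 1494)
E(q, f) = 1494 + f (E(q, f) = f + 1494 = 1494 + f)
-E(1*0 + 9, -258) = -(1494 - 258) = -1*1236 = -1236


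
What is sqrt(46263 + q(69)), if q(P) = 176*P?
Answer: sqrt(58407) ≈ 241.68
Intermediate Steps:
sqrt(46263 + q(69)) = sqrt(46263 + 176*69) = sqrt(46263 + 12144) = sqrt(58407)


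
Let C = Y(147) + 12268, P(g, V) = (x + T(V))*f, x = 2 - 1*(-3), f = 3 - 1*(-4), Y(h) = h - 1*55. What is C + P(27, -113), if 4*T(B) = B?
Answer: 48789/4 ≈ 12197.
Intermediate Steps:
Y(h) = -55 + h (Y(h) = h - 55 = -55 + h)
T(B) = B/4
f = 7 (f = 3 + 4 = 7)
x = 5 (x = 2 + 3 = 5)
P(g, V) = 35 + 7*V/4 (P(g, V) = (5 + V/4)*7 = 35 + 7*V/4)
C = 12360 (C = (-55 + 147) + 12268 = 92 + 12268 = 12360)
C + P(27, -113) = 12360 + (35 + (7/4)*(-113)) = 12360 + (35 - 791/4) = 12360 - 651/4 = 48789/4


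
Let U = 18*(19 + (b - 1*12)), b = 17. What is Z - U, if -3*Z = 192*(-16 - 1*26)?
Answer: 2256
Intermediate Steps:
Z = 2688 (Z = -64*(-16 - 1*26) = -64*(-16 - 26) = -64*(-42) = -1/3*(-8064) = 2688)
U = 432 (U = 18*(19 + (17 - 1*12)) = 18*(19 + (17 - 12)) = 18*(19 + 5) = 18*24 = 432)
Z - U = 2688 - 1*432 = 2688 - 432 = 2256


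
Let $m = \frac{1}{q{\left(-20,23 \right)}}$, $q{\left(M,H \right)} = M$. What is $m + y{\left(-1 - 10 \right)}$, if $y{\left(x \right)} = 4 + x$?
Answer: $- \frac{141}{20} \approx -7.05$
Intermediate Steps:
$m = - \frac{1}{20}$ ($m = \frac{1}{-20} = - \frac{1}{20} \approx -0.05$)
$m + y{\left(-1 - 10 \right)} = - \frac{1}{20} + \left(4 - 11\right) = - \frac{1}{20} - 7 = - \frac{141}{20}$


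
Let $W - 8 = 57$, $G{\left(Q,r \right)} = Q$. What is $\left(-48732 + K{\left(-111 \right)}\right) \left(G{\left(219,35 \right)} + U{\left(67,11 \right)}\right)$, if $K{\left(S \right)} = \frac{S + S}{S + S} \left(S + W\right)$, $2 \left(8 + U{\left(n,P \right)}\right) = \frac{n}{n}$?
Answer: $-10316547$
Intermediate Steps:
$W = 65$ ($W = 8 + 57 = 65$)
$U{\left(n,P \right)} = - \frac{15}{2}$ ($U{\left(n,P \right)} = -8 + \frac{n \frac{1}{n}}{2} = -8 + \frac{1}{2} \cdot 1 = -8 + \frac{1}{2} = - \frac{15}{2}$)
$K{\left(S \right)} = 65 + S$ ($K{\left(S \right)} = \frac{S + S}{S + S} \left(S + 65\right) = \frac{2 S}{2 S} \left(65 + S\right) = 2 S \frac{1}{2 S} \left(65 + S\right) = 1 \left(65 + S\right) = 65 + S$)
$\left(-48732 + K{\left(-111 \right)}\right) \left(G{\left(219,35 \right)} + U{\left(67,11 \right)}\right) = \left(-48732 + \left(65 - 111\right)\right) \left(219 - \frac{15}{2}\right) = \left(-48732 - 46\right) \frac{423}{2} = \left(-48778\right) \frac{423}{2} = -10316547$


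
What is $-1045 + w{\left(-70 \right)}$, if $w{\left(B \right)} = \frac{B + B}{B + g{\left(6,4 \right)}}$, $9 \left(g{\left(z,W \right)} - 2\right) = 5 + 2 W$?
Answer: $- \frac{624695}{599} \approx -1042.9$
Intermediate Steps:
$g{\left(z,W \right)} = \frac{23}{9} + \frac{2 W}{9}$ ($g{\left(z,W \right)} = 2 + \frac{5 + 2 W}{9} = 2 + \left(\frac{5}{9} + \frac{2 W}{9}\right) = \frac{23}{9} + \frac{2 W}{9}$)
$w{\left(B \right)} = \frac{2 B}{\frac{31}{9} + B}$ ($w{\left(B \right)} = \frac{B + B}{B + \left(\frac{23}{9} + \frac{2}{9} \cdot 4\right)} = \frac{2 B}{B + \left(\frac{23}{9} + \frac{8}{9}\right)} = \frac{2 B}{B + \frac{31}{9}} = \frac{2 B}{\frac{31}{9} + B}$)
$-1045 + w{\left(-70 \right)} = -1045 + 18 \left(-70\right) \frac{1}{31 + 9 \left(-70\right)} = -1045 + 18 \left(-70\right) \frac{1}{31 - 630} = -1045 + 18 \left(-70\right) \frac{1}{-599} = -1045 + 18 \left(-70\right) \left(- \frac{1}{599}\right) = -1045 + \frac{1260}{599} = - \frac{624695}{599}$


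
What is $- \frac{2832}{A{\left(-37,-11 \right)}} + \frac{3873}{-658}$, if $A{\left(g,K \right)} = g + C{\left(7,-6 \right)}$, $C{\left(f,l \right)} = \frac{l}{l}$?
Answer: $\frac{143669}{1974} \approx 72.781$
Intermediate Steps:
$C{\left(f,l \right)} = 1$
$A{\left(g,K \right)} = 1 + g$ ($A{\left(g,K \right)} = g + 1 = 1 + g$)
$- \frac{2832}{A{\left(-37,-11 \right)}} + \frac{3873}{-658} = - \frac{2832}{1 - 37} + \frac{3873}{-658} = - \frac{2832}{-36} + 3873 \left(- \frac{1}{658}\right) = \left(-2832\right) \left(- \frac{1}{36}\right) - \frac{3873}{658} = \frac{236}{3} - \frac{3873}{658} = \frac{143669}{1974}$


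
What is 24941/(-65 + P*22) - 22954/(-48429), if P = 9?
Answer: 172988653/920151 ≈ 188.00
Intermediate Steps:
24941/(-65 + P*22) - 22954/(-48429) = 24941/(-65 + 9*22) - 22954/(-48429) = 24941/(-65 + 198) - 22954*(-1/48429) = 24941/133 + 22954/48429 = 24941*(1/133) + 22954/48429 = 3563/19 + 22954/48429 = 172988653/920151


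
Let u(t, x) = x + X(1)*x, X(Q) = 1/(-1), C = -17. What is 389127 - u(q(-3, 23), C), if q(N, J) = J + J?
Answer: 389127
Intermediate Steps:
X(Q) = -1
q(N, J) = 2*J
u(t, x) = 0 (u(t, x) = x - x = 0)
389127 - u(q(-3, 23), C) = 389127 - 1*0 = 389127 + 0 = 389127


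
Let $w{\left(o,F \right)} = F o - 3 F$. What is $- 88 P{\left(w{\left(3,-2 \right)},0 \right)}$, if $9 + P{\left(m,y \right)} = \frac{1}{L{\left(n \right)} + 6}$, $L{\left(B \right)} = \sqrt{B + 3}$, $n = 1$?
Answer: $781$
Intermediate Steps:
$w{\left(o,F \right)} = - 3 F + F o$
$L{\left(B \right)} = \sqrt{3 + B}$
$P{\left(m,y \right)} = - \frac{71}{8}$ ($P{\left(m,y \right)} = -9 + \frac{1}{\sqrt{3 + 1} + 6} = -9 + \frac{1}{\sqrt{4} + 6} = -9 + \frac{1}{2 + 6} = -9 + \frac{1}{8} = - \frac{71}{8}$)
$- 88 P{\left(w{\left(3,-2 \right)},0 \right)} = \left(-88\right) \left(- \frac{71}{8}\right) = 781$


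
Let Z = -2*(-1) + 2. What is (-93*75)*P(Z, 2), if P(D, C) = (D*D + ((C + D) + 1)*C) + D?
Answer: -237150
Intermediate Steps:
Z = 4 (Z = 2 + 2 = 4)
P(D, C) = D + D² + C*(1 + C + D) (P(D, C) = (D² + (1 + C + D)*C) + D = (D² + C*(1 + C + D)) + D = D + D² + C*(1 + C + D))
(-93*75)*P(Z, 2) = (-93*75)*(2 + 4 + 2² + 4² + 2*4) = -6975*(2 + 4 + 4 + 16 + 8) = -6975*34 = -237150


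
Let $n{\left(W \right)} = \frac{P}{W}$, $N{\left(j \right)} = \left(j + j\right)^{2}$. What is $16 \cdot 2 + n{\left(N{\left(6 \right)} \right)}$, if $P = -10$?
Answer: $\frac{2299}{72} \approx 31.931$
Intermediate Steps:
$N{\left(j \right)} = 4 j^{2}$ ($N{\left(j \right)} = \left(2 j\right)^{2} = 4 j^{2}$)
$n{\left(W \right)} = - \frac{10}{W}$
$16 \cdot 2 + n{\left(N{\left(6 \right)} \right)} = 16 \cdot 2 - \frac{10}{4 \cdot 6^{2}} = 32 - \frac{10}{4 \cdot 36} = 32 - \frac{10}{144} = 32 - \frac{5}{72} = \frac{2299}{72}$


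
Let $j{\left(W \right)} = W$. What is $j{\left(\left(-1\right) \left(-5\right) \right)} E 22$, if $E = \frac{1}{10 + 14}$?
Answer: $\frac{55}{12} \approx 4.5833$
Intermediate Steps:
$E = \frac{1}{24} \approx 0.041667$
$j{\left(\left(-1\right) \left(-5\right) \right)} E 22 = \left(-1\right) \left(-5\right) \frac{1}{24} \cdot 22 = 5 \cdot \frac{1}{24} \cdot 22 = \frac{5}{24} \cdot 22 = \frac{55}{12}$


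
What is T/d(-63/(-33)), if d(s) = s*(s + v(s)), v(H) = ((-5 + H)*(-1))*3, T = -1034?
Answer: -125114/2583 ≈ -48.438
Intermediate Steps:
v(H) = 15 - 3*H (v(H) = (5 - H)*3 = 15 - 3*H)
d(s) = s*(15 - 2*s) (d(s) = s*(s + (15 - 3*s)) = s*(15 - 2*s))
T/d(-63/(-33)) = -1034*11/(21*(15 - (-126)/(-33))) = -1034*11/(21*(15 - (-126)*(-1)/33)) = -1034*11/(21*(15 - 2*21/11)) = -1034*11/(21*(15 - 42/11)) = -1034/((21/11)*(123/11)) = -1034/2583/121 = -1034*121/2583 = -125114/2583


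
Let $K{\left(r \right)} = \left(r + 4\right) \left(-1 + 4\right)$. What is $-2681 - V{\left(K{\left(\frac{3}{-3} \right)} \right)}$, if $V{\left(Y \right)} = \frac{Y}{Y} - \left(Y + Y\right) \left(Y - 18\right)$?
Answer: $-2844$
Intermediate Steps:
$K{\left(r \right)} = 12 + 3 r$ ($K{\left(r \right)} = \left(4 + r\right) 3 = 12 + 3 r$)
$V{\left(Y \right)} = 1 - 2 Y \left(-18 + Y\right)$
$-2681 - V{\left(K{\left(\frac{3}{-3} \right)} \right)} = -2681 - \left(1 - 2 \left(12 + 3 \frac{3}{-3}\right)^{2} + 36 \left(12 + 3 \frac{3}{-3}\right)\right) = -2681 - \left(1 - 2 \left(12 + 3 \cdot 3 \left(- \frac{1}{3}\right)\right)^{2} + 36 \left(12 + 3 \cdot 3 \left(- \frac{1}{3}\right)\right)\right) = -2681 - \left(1 - 2 \left(12 + 3 \left(-1\right)\right)^{2} + 36 \left(12 + 3 \left(-1\right)\right)\right) = -2681 - \left(1 - 2 \left(12 - 3\right)^{2} + 36 \left(12 - 3\right)\right) = -2681 - \left(1 - 2 \cdot 9^{2} + 36 \cdot 9\right) = -2681 - \left(1 - 162 + 324\right) = -2681 - 163 = -2844$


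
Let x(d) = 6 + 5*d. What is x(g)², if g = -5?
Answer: 361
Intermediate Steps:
x(g)² = (6 + 5*(-5))² = (6 - 25)² = (-19)² = 361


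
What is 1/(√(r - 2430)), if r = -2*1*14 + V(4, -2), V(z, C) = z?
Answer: -I*√2454/2454 ≈ -0.020187*I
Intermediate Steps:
r = -24 (r = -2*1*14 + 4 = -2*14 + 4 = -28 + 4 = -24)
1/(√(r - 2430)) = 1/(√(-24 - 2430)) = 1/(√(-2454)) = 1/(I*√2454) = -I*√2454/2454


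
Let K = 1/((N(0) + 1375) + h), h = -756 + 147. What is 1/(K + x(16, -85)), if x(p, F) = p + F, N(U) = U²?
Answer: -766/52853 ≈ -0.014493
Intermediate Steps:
h = -609
x(p, F) = F + p
K = 1/766 (K = 1/((0² + 1375) - 609) = 1/((0 + 1375) - 609) = 1/(1375 - 609) = 1/766 ≈ 0.0013055)
1/(K + x(16, -85)) = 1/(1/766 + (-85 + 16)) = 1/(1/766 - 69) = 1/(-52853/766) = -766/52853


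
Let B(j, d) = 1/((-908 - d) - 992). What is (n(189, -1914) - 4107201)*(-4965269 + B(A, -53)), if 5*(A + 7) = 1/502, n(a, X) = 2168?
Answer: 37646649457730852/1847 ≈ 2.0383e+13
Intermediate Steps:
A = -17569/2510 (A = -7 + (⅕)/502 = -7 + (⅕)*(1/502) = -7 + 1/2510 = -17569/2510 ≈ -6.9996)
B(j, d) = 1/(-1900 - d)
(n(189, -1914) - 4107201)*(-4965269 + B(A, -53)) = (2168 - 4107201)*(-4965269 - 1/(1900 - 53)) = -4105033*(-4965269 - 1/1847) = -4105033*(-9170851844/1847) = 37646649457730852/1847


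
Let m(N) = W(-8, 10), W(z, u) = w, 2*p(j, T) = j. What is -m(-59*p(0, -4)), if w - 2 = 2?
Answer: -4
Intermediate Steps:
p(j, T) = j/2
w = 4 (w = 2 + 2 = 4)
W(z, u) = 4
m(N) = 4
-m(-59*p(0, -4)) = -1*4 = -4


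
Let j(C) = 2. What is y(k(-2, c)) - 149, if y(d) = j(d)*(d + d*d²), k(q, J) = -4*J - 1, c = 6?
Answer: -31449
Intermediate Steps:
k(q, J) = -1 - 4*J
y(d) = 2*d + 2*d³ (y(d) = 2*(d + d*d²) = 2*(d + d³) = 2*d + 2*d³)
y(k(-2, c)) - 149 = 2*(-1 - 4*6)*(1 + (-1 - 4*6)²) - 149 = 2*(-1 - 24)*(1 + (-1 - 24)²) - 149 = 2*(-25)*(1 + (-25)²) - 149 = 2*(-25)*(1 + 625) - 149 = 2*(-25)*626 - 149 = -31300 - 149 = -31449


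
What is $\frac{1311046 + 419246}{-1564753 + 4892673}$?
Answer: $\frac{432573}{831980} \approx 0.51993$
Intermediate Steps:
$\frac{1311046 + 419246}{-1564753 + 4892673} = \frac{1730292}{3327920} = 1730292 \cdot \frac{1}{3327920} = \frac{432573}{831980}$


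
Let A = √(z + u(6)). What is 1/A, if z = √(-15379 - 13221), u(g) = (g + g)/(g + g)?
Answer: (1 + 10*I*√286)^(-½) ≈ 0.054534 - 0.054213*I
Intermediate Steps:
u(g) = 1 (u(g) = (2*g)/((2*g)) = (2*g)*(1/(2*g)) = 1)
z = 10*I*√286 (z = √(-28600) = 10*I*√286 ≈ 169.12*I)
A = √(1 + 10*I*√286) (A = √(10*I*√286 + 1) = √(1 + 10*I*√286) ≈ 9.2227 + 9.1684*I)
1/A = 1/(√(1 + 10*I*√286)) = (1 + 10*I*√286)^(-½)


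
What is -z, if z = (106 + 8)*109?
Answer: -12426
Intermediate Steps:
z = 12426 (z = 114*109 = 12426)
-z = -1*12426 = -12426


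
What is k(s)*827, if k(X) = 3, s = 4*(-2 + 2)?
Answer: 2481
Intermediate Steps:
s = 0 (s = 4*0 = 0)
k(s)*827 = 3*827 = 2481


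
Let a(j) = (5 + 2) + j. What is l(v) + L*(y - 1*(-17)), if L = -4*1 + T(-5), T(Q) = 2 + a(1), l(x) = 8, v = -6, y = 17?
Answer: 212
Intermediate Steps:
a(j) = 7 + j
T(Q) = 10 (T(Q) = 2 + (7 + 1) = 2 + 8 = 10)
L = 6 (L = -4*1 + 10 = -4 + 10 = 6)
l(v) + L*(y - 1*(-17)) = 8 + 6*(17 - 1*(-17)) = 8 + 6*(17 + 17) = 8 + 6*34 = 8 + 204 = 212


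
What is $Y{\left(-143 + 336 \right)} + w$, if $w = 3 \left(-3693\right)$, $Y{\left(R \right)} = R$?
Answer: $-10886$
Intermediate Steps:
$w = -11079$
$Y{\left(-143 + 336 \right)} + w = \left(-143 + 336\right) - 11079 = 193 - 11079 = -10886$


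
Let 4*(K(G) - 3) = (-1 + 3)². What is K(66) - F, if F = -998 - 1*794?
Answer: 1796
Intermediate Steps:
K(G) = 4 (K(G) = 3 + (-1 + 3)²/4 = 3 + (¼)*2² = 3 + (¼)*4 = 3 + 1 = 4)
F = -1792 (F = -998 - 794 = -1792)
K(66) - F = 4 - 1*(-1792) = 4 + 1792 = 1796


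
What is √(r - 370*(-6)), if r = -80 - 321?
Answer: √1819 ≈ 42.650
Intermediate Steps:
r = -401
√(r - 370*(-6)) = √(-401 - 370*(-6)) = √(-401 + 2220) = √1819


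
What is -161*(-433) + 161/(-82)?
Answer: 5716305/82 ≈ 69711.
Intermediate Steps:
-161*(-433) + 161/(-82) = 69713 + 161*(-1/82) = 69713 - 161/82 = 5716305/82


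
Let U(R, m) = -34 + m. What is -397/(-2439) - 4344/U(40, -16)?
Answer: 5307433/60975 ≈ 87.043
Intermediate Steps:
-397/(-2439) - 4344/U(40, -16) = -397/(-2439) - 4344/(-34 - 16) = -397*(-1/2439) - 4344/(-50) = 397/2439 - 4344*(-1/50) = 397/2439 + 2172/25 = 5307433/60975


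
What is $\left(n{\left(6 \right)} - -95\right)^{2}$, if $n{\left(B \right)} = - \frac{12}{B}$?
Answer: $8649$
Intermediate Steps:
$\left(n{\left(6 \right)} - -95\right)^{2} = \left(- \frac{12}{6} - -95\right)^{2} = \left(\left(-12\right) \frac{1}{6} + 95\right)^{2} = \left(-2 + 95\right)^{2} = 93^{2} = 8649$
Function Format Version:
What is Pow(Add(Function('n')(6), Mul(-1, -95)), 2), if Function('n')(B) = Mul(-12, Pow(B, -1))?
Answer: 8649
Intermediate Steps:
Pow(Add(Function('n')(6), Mul(-1, -95)), 2) = Pow(Add(Mul(-12, Pow(6, -1)), Mul(-1, -95)), 2) = Pow(Add(Mul(-12, Rational(1, 6)), 95), 2) = Pow(Add(-2, 95), 2) = Pow(93, 2) = 8649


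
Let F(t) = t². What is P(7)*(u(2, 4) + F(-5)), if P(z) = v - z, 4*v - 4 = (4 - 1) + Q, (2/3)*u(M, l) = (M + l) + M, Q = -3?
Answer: -222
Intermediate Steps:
u(M, l) = 3*M + 3*l/2 (u(M, l) = 3*((M + l) + M)/2 = 3*(l + 2*M)/2 = 3*M + 3*l/2)
v = 1 (v = 1 + ((4 - 1) - 3)/4 = 1 + (3 - 3)/4 = 1 + (¼)*0 = 1 + 0 = 1)
P(z) = 1 - z
P(7)*(u(2, 4) + F(-5)) = (1 - 1*7)*((3*2 + (3/2)*4) + (-5)²) = (1 - 7)*((6 + 6) + 25) = -6*(12 + 25) = -6*37 = -222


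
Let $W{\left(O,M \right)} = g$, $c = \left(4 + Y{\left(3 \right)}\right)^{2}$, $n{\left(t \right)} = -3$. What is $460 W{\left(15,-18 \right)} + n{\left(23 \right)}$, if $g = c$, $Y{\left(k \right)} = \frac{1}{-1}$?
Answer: $4137$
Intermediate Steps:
$Y{\left(k \right)} = -1$
$c = 9$ ($c = \left(4 - 1\right)^{2} = 3^{2} = 9$)
$g = 9$
$W{\left(O,M \right)} = 9$
$460 W{\left(15,-18 \right)} + n{\left(23 \right)} = 460 \cdot 9 - 3 = 4140 - 3 = 4137$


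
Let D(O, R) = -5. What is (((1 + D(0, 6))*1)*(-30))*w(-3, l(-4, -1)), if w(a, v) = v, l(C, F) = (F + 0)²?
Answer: 120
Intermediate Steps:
l(C, F) = F²
(((1 + D(0, 6))*1)*(-30))*w(-3, l(-4, -1)) = (((1 - 5)*1)*(-30))*(-1)² = (-4*1*(-30))*1 = -4*(-30)*1 = 120*1 = 120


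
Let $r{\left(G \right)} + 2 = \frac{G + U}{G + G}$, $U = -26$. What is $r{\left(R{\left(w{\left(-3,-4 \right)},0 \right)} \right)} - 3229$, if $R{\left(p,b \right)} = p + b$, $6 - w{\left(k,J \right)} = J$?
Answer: $- \frac{16159}{5} \approx -3231.8$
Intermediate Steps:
$w{\left(k,J \right)} = 6 - J$
$R{\left(p,b \right)} = b + p$
$r{\left(G \right)} = -2 + \frac{-26 + G}{2 G}$ ($r{\left(G \right)} = -2 + \frac{G - 26}{G + G} = -2 + \frac{-26 + G}{2 G}$)
$r{\left(R{\left(w{\left(-3,-4 \right)},0 \right)} \right)} - 3229 = \left(- \frac{3}{2} - \frac{13}{0 + \left(6 - -4\right)}\right) - 3229 = \left(- \frac{3}{2} - \frac{13}{0 + \left(6 + 4\right)}\right) - 3229 = \left(- \frac{3}{2} - \frac{13}{0 + 10}\right) - 3229 = \left(- \frac{3}{2} - \frac{13}{10}\right) - 3229 = - \frac{14}{5} - 3229 = - \frac{16159}{5}$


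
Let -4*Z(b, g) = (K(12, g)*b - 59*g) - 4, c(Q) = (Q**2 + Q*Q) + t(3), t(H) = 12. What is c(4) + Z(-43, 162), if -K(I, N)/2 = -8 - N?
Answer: 12179/2 ≈ 6089.5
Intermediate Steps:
K(I, N) = 16 + 2*N (K(I, N) = -2*(-8 - N) = 16 + 2*N)
c(Q) = 12 + 2*Q**2 (c(Q) = (Q**2 + Q*Q) + 12 = (Q**2 + Q**2) + 12 = 2*Q**2 + 12 = 12 + 2*Q**2)
Z(b, g) = 1 + 59*g/4 - b*(16 + 2*g)/4 (Z(b, g) = -(((16 + 2*g)*b - 59*g) - 4)/4 = -((b*(16 + 2*g) - 59*g) - 4)/4 = -((-59*g + b*(16 + 2*g)) - 4)/4 = -(-4 - 59*g + b*(16 + 2*g))/4 = 1 + 59*g/4 - b*(16 + 2*g)/4)
c(4) + Z(-43, 162) = (12 + 2*4**2) + (1 + (59/4)*162 - 1/2*(-43)*(8 + 162)) = (12 + 2*16) + (1 + 4779/2 - 1/2*(-43)*170) = (12 + 32) + (1 + 4779/2 + 3655) = 44 + 12091/2 = 12179/2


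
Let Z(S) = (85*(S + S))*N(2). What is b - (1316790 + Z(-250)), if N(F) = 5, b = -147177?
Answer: -1251467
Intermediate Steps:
Z(S) = 850*S (Z(S) = (85*(S + S))*5 = (85*(2*S))*5 = (170*S)*5 = 850*S)
b - (1316790 + Z(-250)) = -147177 - (1316790 + 850*(-250)) = -147177 - (1316790 - 212500) = -147177 - 1*1104290 = -147177 - 1104290 = -1251467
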